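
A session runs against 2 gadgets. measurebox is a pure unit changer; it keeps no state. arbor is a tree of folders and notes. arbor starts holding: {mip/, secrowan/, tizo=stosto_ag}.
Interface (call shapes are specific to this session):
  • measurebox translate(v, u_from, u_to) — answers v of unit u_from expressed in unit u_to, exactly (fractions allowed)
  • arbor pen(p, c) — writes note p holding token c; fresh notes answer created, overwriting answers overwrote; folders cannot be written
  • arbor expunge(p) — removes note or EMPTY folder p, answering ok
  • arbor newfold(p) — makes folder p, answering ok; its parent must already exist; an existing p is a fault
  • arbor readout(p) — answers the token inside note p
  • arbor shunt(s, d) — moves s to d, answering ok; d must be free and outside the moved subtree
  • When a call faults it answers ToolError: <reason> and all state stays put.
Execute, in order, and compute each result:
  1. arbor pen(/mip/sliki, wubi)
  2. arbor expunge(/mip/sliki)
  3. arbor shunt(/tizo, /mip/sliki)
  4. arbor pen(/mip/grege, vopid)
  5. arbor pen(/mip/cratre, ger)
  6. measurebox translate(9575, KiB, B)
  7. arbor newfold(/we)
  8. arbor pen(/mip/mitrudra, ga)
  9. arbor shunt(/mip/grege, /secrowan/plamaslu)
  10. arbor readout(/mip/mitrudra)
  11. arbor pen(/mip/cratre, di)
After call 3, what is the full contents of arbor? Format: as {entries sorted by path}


-- 1. arbor pen(p=/mip/sliki, c=wubi) ~> created
-- 2. arbor expunge(p=/mip/sliki) ~> ok
-- 3. arbor shunt(s=/tizo, d=/mip/sliki) ~> ok
-- 4. arbor pen(p=/mip/grege, c=vopid) ~> created
-- 5. arbor pen(p=/mip/cratre, c=ger) ~> created
-- 6. measurebox translate(v=9575, u_from=KiB, u_to=B) ~> 9804800
-- 7. arbor newfold(p=/we) ~> ok
-- 8. arbor pen(p=/mip/mitrudra, c=ga) ~> created
-- 9. arbor shunt(s=/mip/grege, d=/secrowan/plamaslu) ~> ok
-- 10. arbor readout(p=/mip/mitrudra) ~> ga
-- 11. arbor pen(p=/mip/cratre, c=di) ~> overwrote

Answer: {mip/, mip/sliki=stosto_ag, secrowan/}


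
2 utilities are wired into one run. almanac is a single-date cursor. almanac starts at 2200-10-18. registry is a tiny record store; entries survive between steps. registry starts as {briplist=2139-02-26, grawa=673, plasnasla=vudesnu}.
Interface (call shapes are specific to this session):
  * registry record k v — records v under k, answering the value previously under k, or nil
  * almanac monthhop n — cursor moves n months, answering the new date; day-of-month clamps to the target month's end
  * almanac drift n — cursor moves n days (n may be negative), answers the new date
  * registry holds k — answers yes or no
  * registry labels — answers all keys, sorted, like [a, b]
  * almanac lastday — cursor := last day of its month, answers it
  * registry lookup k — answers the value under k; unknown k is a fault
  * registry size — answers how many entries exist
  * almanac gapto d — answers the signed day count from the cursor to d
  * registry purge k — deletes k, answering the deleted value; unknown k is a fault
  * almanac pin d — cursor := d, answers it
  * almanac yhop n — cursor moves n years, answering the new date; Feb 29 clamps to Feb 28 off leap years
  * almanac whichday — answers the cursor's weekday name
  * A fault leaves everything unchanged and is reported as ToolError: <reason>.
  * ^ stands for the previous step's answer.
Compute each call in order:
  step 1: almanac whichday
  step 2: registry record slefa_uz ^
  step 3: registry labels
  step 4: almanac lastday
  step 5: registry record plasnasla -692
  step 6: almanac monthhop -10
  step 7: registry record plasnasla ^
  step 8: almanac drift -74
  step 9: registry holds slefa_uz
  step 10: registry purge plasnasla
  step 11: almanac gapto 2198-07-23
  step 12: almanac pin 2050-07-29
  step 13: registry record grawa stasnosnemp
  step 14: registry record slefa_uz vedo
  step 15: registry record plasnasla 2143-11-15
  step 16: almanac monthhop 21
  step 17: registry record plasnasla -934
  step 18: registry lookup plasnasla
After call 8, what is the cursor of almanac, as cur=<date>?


Answer: cur=2199-10-18

Derivation:
// 1. almanac whichday() == Saturday
// 2. registry record(k: slefa_uz, v: ^) == nil
// 3. registry labels() == [briplist, grawa, plasnasla, slefa_uz]
// 4. almanac lastday() == 2200-10-31
// 5. registry record(k: plasnasla, v: -692) == vudesnu
// 6. almanac monthhop(n: -10) == 2199-12-31
// 7. registry record(k: plasnasla, v: ^) == -692
// 8. almanac drift(n: -74) == 2199-10-18
// 9. registry holds(k: slefa_uz) == yes
// 10. registry purge(k: plasnasla) == 2199-12-31
// 11. almanac gapto(d: 2198-07-23) == -452
// 12. almanac pin(d: 2050-07-29) == 2050-07-29
// 13. registry record(k: grawa, v: stasnosnemp) == 673
// 14. registry record(k: slefa_uz, v: vedo) == Saturday
// 15. registry record(k: plasnasla, v: 2143-11-15) == nil
// 16. almanac monthhop(n: 21) == 2052-04-29
// 17. registry record(k: plasnasla, v: -934) == 2143-11-15
// 18. registry lookup(k: plasnasla) == -934


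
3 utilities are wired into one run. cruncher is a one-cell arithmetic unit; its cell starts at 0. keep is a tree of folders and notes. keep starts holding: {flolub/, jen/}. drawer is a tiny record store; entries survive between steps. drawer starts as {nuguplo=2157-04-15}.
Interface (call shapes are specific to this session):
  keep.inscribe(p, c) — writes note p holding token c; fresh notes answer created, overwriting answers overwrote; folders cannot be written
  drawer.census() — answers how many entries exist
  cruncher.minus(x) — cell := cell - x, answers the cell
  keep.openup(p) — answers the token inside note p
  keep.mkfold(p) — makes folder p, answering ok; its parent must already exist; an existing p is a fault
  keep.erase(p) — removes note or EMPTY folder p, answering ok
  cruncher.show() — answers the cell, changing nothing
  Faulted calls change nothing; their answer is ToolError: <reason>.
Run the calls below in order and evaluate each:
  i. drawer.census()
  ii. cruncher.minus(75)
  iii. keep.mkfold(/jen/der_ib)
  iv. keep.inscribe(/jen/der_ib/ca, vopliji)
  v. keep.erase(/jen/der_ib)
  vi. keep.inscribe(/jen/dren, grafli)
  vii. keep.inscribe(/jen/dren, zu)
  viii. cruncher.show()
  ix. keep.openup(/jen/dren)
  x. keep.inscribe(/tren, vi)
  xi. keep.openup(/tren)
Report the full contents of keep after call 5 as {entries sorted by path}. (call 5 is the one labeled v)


Answer: {flolub/, jen/, jen/der_ib/, jen/der_ib/ca=vopliji}

Derivation:
> census
:: 1
> minus x=75
:: -75
> mkfold p=/jen/der_ib
:: ok
> inscribe p=/jen/der_ib/ca c=vopliji
:: created
> erase p=/jen/der_ib
:: ToolError: not empty
> inscribe p=/jen/dren c=grafli
:: created
> inscribe p=/jen/dren c=zu
:: overwrote
> show
:: -75
> openup p=/jen/dren
:: zu
> inscribe p=/tren c=vi
:: created
> openup p=/tren
:: vi


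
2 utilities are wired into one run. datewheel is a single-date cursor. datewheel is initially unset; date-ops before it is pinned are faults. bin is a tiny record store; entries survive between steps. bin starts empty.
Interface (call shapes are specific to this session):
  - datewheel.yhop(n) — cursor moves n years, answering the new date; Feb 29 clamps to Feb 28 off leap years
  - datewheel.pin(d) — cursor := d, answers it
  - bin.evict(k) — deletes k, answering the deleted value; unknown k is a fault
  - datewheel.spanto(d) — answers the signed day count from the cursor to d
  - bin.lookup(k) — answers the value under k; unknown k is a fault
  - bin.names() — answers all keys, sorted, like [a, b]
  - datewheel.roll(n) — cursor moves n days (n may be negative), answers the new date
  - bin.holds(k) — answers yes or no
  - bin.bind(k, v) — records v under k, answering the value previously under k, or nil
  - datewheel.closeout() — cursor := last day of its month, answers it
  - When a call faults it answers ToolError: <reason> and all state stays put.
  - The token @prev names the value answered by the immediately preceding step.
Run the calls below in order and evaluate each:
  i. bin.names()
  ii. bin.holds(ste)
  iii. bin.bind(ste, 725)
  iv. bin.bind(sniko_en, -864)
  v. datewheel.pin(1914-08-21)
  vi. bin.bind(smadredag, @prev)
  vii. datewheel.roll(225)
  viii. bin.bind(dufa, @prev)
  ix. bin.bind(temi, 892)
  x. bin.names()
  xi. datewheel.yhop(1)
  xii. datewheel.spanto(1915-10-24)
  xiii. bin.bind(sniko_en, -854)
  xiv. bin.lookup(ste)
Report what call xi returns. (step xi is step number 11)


Answer: 1916-04-03

Derivation:
==> bin.names()
<== []
==> bin.holds(k=ste)
<== no
==> bin.bind(k=ste, v=725)
<== nil
==> bin.bind(k=sniko_en, v=-864)
<== nil
==> datewheel.pin(d=1914-08-21)
<== 1914-08-21
==> bin.bind(k=smadredag, v=@prev)
<== nil
==> datewheel.roll(n=225)
<== 1915-04-03
==> bin.bind(k=dufa, v=@prev)
<== nil
==> bin.bind(k=temi, v=892)
<== nil
==> bin.names()
<== [dufa, smadredag, sniko_en, ste, temi]
==> datewheel.yhop(n=1)
<== 1916-04-03
==> datewheel.spanto(d=1915-10-24)
<== -162
==> bin.bind(k=sniko_en, v=-854)
<== -864
==> bin.lookup(k=ste)
<== 725


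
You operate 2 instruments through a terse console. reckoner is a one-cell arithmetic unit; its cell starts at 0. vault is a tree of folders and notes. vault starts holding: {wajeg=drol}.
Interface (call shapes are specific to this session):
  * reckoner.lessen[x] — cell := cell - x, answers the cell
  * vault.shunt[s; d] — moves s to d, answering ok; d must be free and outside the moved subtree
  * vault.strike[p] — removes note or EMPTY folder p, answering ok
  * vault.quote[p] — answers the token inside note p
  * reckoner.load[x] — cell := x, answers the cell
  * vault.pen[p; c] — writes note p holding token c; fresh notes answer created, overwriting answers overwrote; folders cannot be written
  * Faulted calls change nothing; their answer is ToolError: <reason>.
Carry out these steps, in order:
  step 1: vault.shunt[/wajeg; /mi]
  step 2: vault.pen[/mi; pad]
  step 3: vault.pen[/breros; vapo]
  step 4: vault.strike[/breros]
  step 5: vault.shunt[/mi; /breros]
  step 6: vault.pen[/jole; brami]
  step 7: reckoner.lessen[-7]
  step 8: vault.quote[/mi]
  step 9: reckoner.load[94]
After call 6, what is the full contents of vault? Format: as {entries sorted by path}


> vault.shunt s=/wajeg d=/mi
= ok
> vault.pen p=/mi c=pad
= overwrote
> vault.pen p=/breros c=vapo
= created
> vault.strike p=/breros
= ok
> vault.shunt s=/mi d=/breros
= ok
> vault.pen p=/jole c=brami
= created
> reckoner.lessen x=-7
= 7
> vault.quote p=/mi
= ToolError: not found
> reckoner.load x=94
= 94

Answer: {breros=pad, jole=brami}


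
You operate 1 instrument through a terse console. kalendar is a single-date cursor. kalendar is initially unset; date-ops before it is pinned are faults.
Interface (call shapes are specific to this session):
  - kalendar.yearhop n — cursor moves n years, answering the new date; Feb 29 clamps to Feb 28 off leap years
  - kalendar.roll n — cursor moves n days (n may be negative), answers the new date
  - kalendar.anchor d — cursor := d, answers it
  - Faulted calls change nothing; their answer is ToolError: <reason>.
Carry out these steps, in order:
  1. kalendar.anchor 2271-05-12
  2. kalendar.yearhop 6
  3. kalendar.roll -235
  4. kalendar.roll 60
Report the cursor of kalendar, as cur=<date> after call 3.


Answer: cur=2276-09-19

Derivation:
I try anchor(d: 2271-05-12), — result: 2271-05-12.
Calling yearhop(n: 6), and see 2277-05-12.
Invoking roll(n: -235), which returns 2276-09-19.
Next I call roll(n: 60), — result: 2276-11-18.


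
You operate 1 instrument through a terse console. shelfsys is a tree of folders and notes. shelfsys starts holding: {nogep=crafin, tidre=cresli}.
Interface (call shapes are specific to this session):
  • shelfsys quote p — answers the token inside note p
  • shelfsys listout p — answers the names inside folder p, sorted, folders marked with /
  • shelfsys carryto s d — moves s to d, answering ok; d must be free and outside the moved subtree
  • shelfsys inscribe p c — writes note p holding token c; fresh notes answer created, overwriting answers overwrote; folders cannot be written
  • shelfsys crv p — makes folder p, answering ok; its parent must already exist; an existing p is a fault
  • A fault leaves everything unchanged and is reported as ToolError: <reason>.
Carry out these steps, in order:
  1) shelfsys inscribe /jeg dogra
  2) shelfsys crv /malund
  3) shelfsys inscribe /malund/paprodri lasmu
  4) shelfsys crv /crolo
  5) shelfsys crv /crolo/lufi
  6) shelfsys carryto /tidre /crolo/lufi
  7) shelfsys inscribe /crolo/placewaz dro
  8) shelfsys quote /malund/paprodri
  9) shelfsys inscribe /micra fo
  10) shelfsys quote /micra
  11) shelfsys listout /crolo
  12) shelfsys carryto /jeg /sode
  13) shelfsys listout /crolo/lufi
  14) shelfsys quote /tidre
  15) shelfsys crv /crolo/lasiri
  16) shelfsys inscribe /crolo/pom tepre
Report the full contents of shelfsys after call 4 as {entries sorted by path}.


>> shelfsys inscribe(p: /jeg, c: dogra)
<< created
>> shelfsys crv(p: /malund)
<< ok
>> shelfsys inscribe(p: /malund/paprodri, c: lasmu)
<< created
>> shelfsys crv(p: /crolo)
<< ok
>> shelfsys crv(p: /crolo/lufi)
<< ok
>> shelfsys carryto(s: /tidre, d: /crolo/lufi)
<< ToolError: exists
>> shelfsys inscribe(p: /crolo/placewaz, c: dro)
<< created
>> shelfsys quote(p: /malund/paprodri)
<< lasmu
>> shelfsys inscribe(p: /micra, c: fo)
<< created
>> shelfsys quote(p: /micra)
<< fo
>> shelfsys listout(p: /crolo)
<< [lufi/, placewaz]
>> shelfsys carryto(s: /jeg, d: /sode)
<< ok
>> shelfsys listout(p: /crolo/lufi)
<< []
>> shelfsys quote(p: /tidre)
<< cresli
>> shelfsys crv(p: /crolo/lasiri)
<< ok
>> shelfsys inscribe(p: /crolo/pom, c: tepre)
<< created

Answer: {crolo/, jeg=dogra, malund/, malund/paprodri=lasmu, nogep=crafin, tidre=cresli}


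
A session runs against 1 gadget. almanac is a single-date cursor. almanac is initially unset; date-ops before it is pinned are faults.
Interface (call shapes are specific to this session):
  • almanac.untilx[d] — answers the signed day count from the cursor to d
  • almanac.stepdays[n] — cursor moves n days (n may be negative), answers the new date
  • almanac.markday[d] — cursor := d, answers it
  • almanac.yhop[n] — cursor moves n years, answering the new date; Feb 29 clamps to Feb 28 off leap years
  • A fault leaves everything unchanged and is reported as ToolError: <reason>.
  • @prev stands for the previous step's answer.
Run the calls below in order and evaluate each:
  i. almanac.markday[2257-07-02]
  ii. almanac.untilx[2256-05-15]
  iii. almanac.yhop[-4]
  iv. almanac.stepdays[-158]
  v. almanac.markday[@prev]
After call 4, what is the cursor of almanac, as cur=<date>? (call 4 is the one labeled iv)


% 1. almanac.markday(d→2257-07-02) => 2257-07-02
% 2. almanac.untilx(d→2256-05-15) => -413
% 3. almanac.yhop(n→-4) => 2253-07-02
% 4. almanac.stepdays(n→-158) => 2253-01-25
% 5. almanac.markday(d→@prev) => 2253-01-25

Answer: cur=2253-01-25


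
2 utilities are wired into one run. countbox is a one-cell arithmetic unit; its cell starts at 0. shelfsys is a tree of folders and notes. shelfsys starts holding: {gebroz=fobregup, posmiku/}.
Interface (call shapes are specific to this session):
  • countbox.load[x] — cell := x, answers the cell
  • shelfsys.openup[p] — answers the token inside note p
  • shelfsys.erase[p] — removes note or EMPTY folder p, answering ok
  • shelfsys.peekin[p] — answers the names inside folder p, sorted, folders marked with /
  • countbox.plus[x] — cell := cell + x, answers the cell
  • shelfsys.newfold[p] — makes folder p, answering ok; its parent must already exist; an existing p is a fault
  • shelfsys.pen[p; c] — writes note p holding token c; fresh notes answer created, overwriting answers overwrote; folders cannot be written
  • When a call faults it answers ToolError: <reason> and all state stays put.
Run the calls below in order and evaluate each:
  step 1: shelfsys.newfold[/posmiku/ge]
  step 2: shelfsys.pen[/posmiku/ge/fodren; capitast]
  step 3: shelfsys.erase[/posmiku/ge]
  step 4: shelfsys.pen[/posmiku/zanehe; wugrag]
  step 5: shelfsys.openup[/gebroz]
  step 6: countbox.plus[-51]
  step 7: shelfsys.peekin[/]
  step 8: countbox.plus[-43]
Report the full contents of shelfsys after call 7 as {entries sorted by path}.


Answer: {gebroz=fobregup, posmiku/, posmiku/ge/, posmiku/ge/fodren=capitast, posmiku/zanehe=wugrag}

Derivation:
~$ shelfsys.newfold p=/posmiku/ge
[out] ok
~$ shelfsys.pen p=/posmiku/ge/fodren c=capitast
[out] created
~$ shelfsys.erase p=/posmiku/ge
[out] ToolError: not empty
~$ shelfsys.pen p=/posmiku/zanehe c=wugrag
[out] created
~$ shelfsys.openup p=/gebroz
[out] fobregup
~$ countbox.plus x=-51
[out] -51
~$ shelfsys.peekin p=/
[out] [gebroz, posmiku/]
~$ countbox.plus x=-43
[out] -94


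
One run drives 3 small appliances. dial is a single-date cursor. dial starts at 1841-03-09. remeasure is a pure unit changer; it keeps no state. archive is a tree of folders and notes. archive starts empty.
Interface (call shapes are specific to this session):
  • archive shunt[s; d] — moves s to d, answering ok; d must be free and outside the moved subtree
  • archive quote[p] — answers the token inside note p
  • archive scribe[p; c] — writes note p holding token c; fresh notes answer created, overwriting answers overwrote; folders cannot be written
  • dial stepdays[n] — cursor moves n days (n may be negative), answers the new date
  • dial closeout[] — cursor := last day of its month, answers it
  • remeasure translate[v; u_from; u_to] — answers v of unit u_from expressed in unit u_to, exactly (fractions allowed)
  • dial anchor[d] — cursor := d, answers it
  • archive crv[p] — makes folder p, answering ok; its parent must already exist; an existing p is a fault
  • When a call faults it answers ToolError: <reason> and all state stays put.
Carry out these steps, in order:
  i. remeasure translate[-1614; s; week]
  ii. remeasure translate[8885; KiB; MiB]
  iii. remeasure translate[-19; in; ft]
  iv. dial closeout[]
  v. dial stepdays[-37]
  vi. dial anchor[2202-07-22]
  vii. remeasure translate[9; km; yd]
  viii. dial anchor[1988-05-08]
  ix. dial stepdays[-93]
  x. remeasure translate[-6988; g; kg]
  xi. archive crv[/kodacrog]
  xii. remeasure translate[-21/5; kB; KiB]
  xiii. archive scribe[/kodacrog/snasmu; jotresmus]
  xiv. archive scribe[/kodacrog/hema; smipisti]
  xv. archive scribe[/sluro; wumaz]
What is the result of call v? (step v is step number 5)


[in] remeasure translate v→-1614 u_from→s u_to→week
:: -269/100800
[in] remeasure translate v→8885 u_from→KiB u_to→MiB
:: 8885/1024
[in] remeasure translate v→-19 u_from→in u_to→ft
:: -19/12
[in] dial closeout
:: 1841-03-31
[in] dial stepdays n→-37
:: 1841-02-22
[in] dial anchor d→2202-07-22
:: 2202-07-22
[in] remeasure translate v→9 u_from→km u_to→yd
:: 1250000/127
[in] dial anchor d→1988-05-08
:: 1988-05-08
[in] dial stepdays n→-93
:: 1988-02-05
[in] remeasure translate v→-6988 u_from→g u_to→kg
:: -1747/250
[in] archive crv p→/kodacrog
:: ok
[in] remeasure translate v→-21/5 u_from→kB u_to→KiB
:: -525/128
[in] archive scribe p→/kodacrog/snasmu c→jotresmus
:: created
[in] archive scribe p→/kodacrog/hema c→smipisti
:: created
[in] archive scribe p→/sluro c→wumaz
:: created

Answer: 1841-02-22


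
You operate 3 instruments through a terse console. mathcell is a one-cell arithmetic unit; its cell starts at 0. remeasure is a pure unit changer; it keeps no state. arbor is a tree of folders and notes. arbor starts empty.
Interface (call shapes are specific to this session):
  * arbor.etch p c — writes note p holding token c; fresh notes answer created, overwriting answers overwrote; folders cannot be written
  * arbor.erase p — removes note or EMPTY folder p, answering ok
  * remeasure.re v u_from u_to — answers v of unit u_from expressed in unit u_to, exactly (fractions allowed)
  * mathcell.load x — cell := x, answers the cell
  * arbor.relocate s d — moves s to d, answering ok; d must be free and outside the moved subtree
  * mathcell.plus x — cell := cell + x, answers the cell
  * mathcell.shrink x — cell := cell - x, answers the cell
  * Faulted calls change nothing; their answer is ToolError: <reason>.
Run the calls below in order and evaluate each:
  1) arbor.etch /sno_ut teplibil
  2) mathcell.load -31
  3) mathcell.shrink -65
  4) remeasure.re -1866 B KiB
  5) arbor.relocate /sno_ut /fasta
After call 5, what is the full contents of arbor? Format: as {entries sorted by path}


Step: arbor.etch[p: /sno_ut; c: teplibil]
Result: created
Step: mathcell.load[x: -31]
Result: -31
Step: mathcell.shrink[x: -65]
Result: 34
Step: remeasure.re[v: -1866; u_from: B; u_to: KiB]
Result: -933/512
Step: arbor.relocate[s: /sno_ut; d: /fasta]
Result: ok

Answer: {fasta=teplibil}


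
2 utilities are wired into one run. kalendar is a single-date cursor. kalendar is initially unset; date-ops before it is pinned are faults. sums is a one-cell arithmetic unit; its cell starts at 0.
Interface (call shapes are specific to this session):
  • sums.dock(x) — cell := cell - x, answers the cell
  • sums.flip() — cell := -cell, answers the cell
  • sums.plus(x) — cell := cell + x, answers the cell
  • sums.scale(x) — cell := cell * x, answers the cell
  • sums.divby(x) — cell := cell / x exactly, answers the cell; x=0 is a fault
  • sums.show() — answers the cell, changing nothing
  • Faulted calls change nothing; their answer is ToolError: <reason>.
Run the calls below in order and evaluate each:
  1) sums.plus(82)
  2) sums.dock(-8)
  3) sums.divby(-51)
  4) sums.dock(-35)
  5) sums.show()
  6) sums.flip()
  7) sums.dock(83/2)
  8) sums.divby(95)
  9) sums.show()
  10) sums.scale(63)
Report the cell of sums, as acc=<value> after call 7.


Answer: acc=-2541/34

Derivation:
$ sums.plus x→82
[out] 82
$ sums.dock x→-8
[out] 90
$ sums.divby x→-51
[out] -30/17
$ sums.dock x→-35
[out] 565/17
$ sums.show
[out] 565/17
$ sums.flip
[out] -565/17
$ sums.dock x→83/2
[out] -2541/34
$ sums.divby x→95
[out] -2541/3230
$ sums.show
[out] -2541/3230
$ sums.scale x→63
[out] -160083/3230


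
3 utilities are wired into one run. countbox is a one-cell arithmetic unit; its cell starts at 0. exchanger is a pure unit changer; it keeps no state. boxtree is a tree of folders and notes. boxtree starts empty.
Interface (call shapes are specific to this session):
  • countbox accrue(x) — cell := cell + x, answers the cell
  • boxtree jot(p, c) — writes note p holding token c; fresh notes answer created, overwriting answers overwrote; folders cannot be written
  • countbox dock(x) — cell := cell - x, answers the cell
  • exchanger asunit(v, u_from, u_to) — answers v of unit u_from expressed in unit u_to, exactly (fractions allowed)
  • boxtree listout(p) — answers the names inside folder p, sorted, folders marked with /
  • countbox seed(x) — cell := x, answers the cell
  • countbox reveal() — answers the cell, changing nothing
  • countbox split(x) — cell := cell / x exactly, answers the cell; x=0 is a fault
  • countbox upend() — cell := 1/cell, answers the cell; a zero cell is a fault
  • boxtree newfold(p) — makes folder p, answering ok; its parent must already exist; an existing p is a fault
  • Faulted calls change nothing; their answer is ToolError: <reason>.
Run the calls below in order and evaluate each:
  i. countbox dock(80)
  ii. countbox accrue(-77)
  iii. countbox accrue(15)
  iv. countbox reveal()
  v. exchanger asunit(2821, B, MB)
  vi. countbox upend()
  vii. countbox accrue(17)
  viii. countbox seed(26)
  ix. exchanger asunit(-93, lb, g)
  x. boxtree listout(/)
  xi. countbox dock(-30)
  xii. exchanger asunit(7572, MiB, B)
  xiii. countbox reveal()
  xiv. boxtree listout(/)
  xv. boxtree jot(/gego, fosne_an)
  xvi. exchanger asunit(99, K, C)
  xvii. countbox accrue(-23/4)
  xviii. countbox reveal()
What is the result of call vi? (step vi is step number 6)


# countbox dock(x=80) => -80
# countbox accrue(x=-77) => -157
# countbox accrue(x=15) => -142
# countbox reveal() => -142
# exchanger asunit(v=2821, u_from=B, u_to=MB) => 2821/1000000
# countbox upend() => -1/142
# countbox accrue(x=17) => 2413/142
# countbox seed(x=26) => 26
# exchanger asunit(v=-93, u_from=lb, u_to=g) => -4218409041/100000
# boxtree listout(p=/) => []
# countbox dock(x=-30) => 56
# exchanger asunit(v=7572, u_from=MiB, u_to=B) => 7939817472
# countbox reveal() => 56
# boxtree listout(p=/) => []
# boxtree jot(p=/gego, c=fosne_an) => created
# exchanger asunit(v=99, u_from=K, u_to=C) => -3483/20
# countbox accrue(x=-23/4) => 201/4
# countbox reveal() => 201/4

Answer: -1/142


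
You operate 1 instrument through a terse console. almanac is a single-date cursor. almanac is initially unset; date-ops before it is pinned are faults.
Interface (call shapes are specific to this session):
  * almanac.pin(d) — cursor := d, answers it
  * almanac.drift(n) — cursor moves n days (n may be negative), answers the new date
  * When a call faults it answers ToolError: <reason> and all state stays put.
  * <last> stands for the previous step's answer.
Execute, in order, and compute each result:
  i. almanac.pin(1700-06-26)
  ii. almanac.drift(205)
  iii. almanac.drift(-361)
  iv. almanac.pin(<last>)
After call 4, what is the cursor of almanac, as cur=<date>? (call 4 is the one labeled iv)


~$ almanac.pin 1700-06-26
= 1700-06-26
~$ almanac.drift 205
= 1701-01-17
~$ almanac.drift -361
= 1700-01-21
~$ almanac.pin <last>
= 1700-01-21

Answer: cur=1700-01-21


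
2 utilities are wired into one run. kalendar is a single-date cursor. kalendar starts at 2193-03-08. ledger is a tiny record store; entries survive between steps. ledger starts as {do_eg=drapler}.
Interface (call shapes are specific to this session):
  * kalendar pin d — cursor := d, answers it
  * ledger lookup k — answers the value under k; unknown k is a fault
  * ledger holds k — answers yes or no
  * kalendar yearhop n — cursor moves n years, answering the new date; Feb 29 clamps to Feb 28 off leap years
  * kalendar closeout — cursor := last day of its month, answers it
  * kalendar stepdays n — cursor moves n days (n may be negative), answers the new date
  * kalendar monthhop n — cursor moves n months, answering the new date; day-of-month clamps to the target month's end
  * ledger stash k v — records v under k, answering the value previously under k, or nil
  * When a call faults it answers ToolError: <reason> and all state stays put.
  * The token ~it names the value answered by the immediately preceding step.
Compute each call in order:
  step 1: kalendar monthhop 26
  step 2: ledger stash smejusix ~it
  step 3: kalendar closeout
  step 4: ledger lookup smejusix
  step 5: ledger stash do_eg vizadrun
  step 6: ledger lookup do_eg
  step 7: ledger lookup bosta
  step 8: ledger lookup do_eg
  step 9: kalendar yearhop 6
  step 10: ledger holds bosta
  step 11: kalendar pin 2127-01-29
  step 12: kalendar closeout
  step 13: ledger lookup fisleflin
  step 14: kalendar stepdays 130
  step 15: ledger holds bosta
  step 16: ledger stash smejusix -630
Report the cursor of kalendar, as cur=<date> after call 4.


Answer: cur=2195-05-31

Derivation:
% kalendar monthhop(26) -> 2195-05-08
% ledger stash(smejusix, ~it) -> nil
% kalendar closeout() -> 2195-05-31
% ledger lookup(smejusix) -> 2195-05-08
% ledger stash(do_eg, vizadrun) -> drapler
% ledger lookup(do_eg) -> vizadrun
% ledger lookup(bosta) -> ToolError: no such key bosta
% ledger lookup(do_eg) -> vizadrun
% kalendar yearhop(6) -> 2201-05-31
% ledger holds(bosta) -> no
% kalendar pin(2127-01-29) -> 2127-01-29
% kalendar closeout() -> 2127-01-31
% ledger lookup(fisleflin) -> ToolError: no such key fisleflin
% kalendar stepdays(130) -> 2127-06-10
% ledger holds(bosta) -> no
% ledger stash(smejusix, -630) -> 2195-05-08


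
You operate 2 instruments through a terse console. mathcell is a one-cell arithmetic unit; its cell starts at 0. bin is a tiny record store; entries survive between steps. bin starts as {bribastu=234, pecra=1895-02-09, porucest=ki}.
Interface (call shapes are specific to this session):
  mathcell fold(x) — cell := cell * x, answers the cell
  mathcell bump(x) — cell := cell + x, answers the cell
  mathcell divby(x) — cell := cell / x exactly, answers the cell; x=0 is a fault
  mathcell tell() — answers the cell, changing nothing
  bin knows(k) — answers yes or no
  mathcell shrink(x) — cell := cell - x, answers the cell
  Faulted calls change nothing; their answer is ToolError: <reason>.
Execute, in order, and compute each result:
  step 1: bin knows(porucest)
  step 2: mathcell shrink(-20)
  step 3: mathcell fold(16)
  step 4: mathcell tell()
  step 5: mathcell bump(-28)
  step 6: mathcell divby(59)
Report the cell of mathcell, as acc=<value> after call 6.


Answer: acc=292/59

Derivation:
# bin knows(k=porucest) => yes
# mathcell shrink(x=-20) => 20
# mathcell fold(x=16) => 320
# mathcell tell() => 320
# mathcell bump(x=-28) => 292
# mathcell divby(x=59) => 292/59


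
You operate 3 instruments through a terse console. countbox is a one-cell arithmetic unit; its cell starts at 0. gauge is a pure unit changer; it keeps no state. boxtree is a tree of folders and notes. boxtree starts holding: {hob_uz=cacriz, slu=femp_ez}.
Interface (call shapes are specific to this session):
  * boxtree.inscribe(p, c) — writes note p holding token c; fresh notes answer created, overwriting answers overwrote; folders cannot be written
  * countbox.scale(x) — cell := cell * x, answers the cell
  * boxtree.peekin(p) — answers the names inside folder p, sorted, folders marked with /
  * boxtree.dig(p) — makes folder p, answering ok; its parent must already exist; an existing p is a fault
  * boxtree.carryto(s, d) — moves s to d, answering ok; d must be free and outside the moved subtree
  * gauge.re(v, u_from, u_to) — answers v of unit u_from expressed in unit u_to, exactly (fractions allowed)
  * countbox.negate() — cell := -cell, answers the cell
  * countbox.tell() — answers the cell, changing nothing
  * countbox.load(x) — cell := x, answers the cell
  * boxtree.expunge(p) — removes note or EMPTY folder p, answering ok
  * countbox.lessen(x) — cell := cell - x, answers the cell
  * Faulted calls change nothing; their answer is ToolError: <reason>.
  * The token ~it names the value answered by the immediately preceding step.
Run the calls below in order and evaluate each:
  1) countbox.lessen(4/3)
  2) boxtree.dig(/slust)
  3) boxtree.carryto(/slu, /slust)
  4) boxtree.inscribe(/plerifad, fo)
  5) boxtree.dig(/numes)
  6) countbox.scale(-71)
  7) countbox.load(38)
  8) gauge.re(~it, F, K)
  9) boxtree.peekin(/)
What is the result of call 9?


Answer: [hob_uz, numes/, plerifad, slu, slust/]

Derivation:
> countbox.lessen x→4/3
[out] -4/3
> boxtree.dig p→/slust
[out] ok
> boxtree.carryto s→/slu d→/slust
[out] ToolError: exists
> boxtree.inscribe p→/plerifad c→fo
[out] created
> boxtree.dig p→/numes
[out] ok
> countbox.scale x→-71
[out] 284/3
> countbox.load x→38
[out] 38
> gauge.re v→~it u_from→F u_to→K
[out] 16589/60
> boxtree.peekin p→/
[out] [hob_uz, numes/, plerifad, slu, slust/]


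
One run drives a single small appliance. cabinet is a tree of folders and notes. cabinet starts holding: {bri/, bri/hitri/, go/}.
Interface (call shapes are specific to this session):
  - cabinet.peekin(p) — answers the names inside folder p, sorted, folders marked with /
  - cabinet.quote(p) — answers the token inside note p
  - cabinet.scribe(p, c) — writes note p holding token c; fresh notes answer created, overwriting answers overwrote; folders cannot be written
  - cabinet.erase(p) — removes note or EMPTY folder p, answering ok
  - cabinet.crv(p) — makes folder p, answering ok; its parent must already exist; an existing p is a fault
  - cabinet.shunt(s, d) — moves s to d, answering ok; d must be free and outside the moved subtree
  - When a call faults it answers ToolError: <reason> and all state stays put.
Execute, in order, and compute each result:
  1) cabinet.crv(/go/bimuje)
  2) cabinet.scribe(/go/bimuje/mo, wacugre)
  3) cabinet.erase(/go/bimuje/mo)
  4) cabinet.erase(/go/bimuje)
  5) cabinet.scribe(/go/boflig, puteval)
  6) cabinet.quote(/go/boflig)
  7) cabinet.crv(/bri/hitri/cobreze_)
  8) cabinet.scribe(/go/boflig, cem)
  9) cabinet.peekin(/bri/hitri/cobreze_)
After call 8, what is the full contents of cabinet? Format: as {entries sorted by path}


Answer: {bri/, bri/hitri/, bri/hitri/cobreze_/, go/, go/boflig=cem}

Derivation:
Invoking cabinet.crv using p→/go/bimuje, giving ok.
Invoking cabinet.scribe using p→/go/bimuje/mo, c→wacugre, which returns created.
Invoking cabinet.erase using p→/go/bimuje/mo, giving ok.
I try cabinet.erase using p→/go/bimuje, and see ok.
I run cabinet.scribe using p→/go/boflig, c→puteval, which returns created.
I invoke cabinet.quote using p→/go/boflig, yielding puteval.
Calling cabinet.crv using p→/bri/hitri/cobreze_, and observe ok.
Then cabinet.scribe using p→/go/boflig, c→cem, giving overwrote.
Using cabinet.peekin using p→/bri/hitri/cobreze_, which returns [].


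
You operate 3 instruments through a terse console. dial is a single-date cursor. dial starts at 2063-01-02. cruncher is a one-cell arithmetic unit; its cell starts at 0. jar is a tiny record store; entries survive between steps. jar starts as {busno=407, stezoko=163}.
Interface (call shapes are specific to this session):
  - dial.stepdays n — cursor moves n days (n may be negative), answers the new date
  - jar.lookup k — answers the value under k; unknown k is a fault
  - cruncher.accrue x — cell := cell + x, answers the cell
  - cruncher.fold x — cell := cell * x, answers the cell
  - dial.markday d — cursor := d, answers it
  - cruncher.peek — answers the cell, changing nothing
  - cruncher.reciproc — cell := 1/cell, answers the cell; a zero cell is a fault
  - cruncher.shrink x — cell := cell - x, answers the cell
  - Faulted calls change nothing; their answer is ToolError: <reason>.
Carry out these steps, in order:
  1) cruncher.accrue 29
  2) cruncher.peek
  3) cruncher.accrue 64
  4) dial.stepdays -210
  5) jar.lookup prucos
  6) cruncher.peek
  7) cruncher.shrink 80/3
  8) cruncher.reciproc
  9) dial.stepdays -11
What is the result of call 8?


Invoking cruncher.accrue(x→29): 29.
I try cruncher.peek(): 29.
Now I run cruncher.accrue(x→64), → 93.
I try dial.stepdays(n→-210), → 2062-06-06.
Then jar.lookup(k→prucos), → ToolError: no such key prucos.
Invoking cruncher.peek(), which returns 93.
Then cruncher.shrink(x→80/3), — result: 199/3.
Using cruncher.reciproc(): 3/199.
Invoking dial.stepdays(n→-11), and observe 2062-05-26.

Answer: 3/199


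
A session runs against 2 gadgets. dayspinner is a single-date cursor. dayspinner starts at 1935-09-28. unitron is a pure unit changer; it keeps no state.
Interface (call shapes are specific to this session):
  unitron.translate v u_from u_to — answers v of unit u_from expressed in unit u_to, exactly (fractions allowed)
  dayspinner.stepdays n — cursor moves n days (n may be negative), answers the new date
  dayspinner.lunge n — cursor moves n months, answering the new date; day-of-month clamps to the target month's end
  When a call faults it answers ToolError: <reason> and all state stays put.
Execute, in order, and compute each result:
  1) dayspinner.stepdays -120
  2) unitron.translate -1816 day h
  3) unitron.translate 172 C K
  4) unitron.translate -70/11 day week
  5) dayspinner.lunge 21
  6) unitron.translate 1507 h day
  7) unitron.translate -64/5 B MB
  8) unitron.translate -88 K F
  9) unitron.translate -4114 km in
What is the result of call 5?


Answer: 1937-02-28

Derivation:
$ dayspinner.stepdays -120
  1935-05-31
$ unitron.translate -1816 day h
  -43584
$ unitron.translate 172 C K
  8903/20
$ unitron.translate -70/11 day week
  -10/11
$ dayspinner.lunge 21
  1937-02-28
$ unitron.translate 1507 h day
  1507/24
$ unitron.translate -64/5 B MB
  -1/78125
$ unitron.translate -88 K F
  -61807/100
$ unitron.translate -4114 km in
  -20570000000/127


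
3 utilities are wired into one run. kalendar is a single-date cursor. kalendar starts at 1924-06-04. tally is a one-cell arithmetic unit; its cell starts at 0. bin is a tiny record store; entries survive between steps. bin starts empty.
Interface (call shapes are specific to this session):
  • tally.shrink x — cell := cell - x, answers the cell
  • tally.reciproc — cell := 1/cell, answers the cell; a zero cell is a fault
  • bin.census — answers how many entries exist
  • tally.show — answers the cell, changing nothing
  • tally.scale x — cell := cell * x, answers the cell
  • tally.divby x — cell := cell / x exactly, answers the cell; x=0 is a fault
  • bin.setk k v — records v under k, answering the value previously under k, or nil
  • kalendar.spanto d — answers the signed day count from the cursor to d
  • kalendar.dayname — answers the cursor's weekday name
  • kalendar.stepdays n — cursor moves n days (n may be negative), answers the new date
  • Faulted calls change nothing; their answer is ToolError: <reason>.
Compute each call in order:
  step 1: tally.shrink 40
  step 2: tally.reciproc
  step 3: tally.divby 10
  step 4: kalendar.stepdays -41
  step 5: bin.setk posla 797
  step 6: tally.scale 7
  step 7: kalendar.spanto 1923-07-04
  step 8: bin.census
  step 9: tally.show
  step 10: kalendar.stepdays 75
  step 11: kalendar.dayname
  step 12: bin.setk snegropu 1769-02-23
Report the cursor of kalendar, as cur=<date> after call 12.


Answer: cur=1924-07-08

Derivation:
-- tally.shrink(40) => -40
-- tally.reciproc() => -1/40
-- tally.divby(10) => -1/400
-- kalendar.stepdays(-41) => 1924-04-24
-- bin.setk(posla, 797) => nil
-- tally.scale(7) => -7/400
-- kalendar.spanto(1923-07-04) => -295
-- bin.census() => 1
-- tally.show() => -7/400
-- kalendar.stepdays(75) => 1924-07-08
-- kalendar.dayname() => Tuesday
-- bin.setk(snegropu, 1769-02-23) => nil


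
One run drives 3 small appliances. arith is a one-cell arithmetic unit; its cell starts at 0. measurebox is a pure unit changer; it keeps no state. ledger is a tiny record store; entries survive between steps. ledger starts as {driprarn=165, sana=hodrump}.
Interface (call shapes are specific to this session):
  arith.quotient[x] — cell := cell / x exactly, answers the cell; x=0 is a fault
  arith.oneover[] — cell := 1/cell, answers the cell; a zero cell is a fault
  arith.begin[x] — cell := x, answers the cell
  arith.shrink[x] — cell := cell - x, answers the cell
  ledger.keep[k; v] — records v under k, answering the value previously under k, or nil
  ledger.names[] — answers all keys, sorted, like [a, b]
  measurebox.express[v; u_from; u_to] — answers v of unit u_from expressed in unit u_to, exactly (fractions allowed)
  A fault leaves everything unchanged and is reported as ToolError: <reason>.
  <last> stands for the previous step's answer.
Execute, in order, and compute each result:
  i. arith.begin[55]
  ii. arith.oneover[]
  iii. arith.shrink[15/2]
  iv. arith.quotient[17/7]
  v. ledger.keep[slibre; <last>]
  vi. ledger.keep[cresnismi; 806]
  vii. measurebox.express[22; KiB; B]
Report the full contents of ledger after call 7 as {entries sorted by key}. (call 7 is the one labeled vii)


Next I call arith.begin on x='55', yielding 55.
I try arith.oneover(), and observe 1/55.
I use arith.shrink on x='15/2', giving -823/110.
I use arith.quotient on x='17/7': -5761/1870.
I invoke ledger.keep on k='slibre', v='<last>', and observe nil.
Invoking ledger.keep on k='cresnismi', v='806': nil.
Then measurebox.express on v='22', u_from='KiB', u_to='B', and get 22528.

Answer: {cresnismi=806, driprarn=165, sana=hodrump, slibre=-5761/1870}


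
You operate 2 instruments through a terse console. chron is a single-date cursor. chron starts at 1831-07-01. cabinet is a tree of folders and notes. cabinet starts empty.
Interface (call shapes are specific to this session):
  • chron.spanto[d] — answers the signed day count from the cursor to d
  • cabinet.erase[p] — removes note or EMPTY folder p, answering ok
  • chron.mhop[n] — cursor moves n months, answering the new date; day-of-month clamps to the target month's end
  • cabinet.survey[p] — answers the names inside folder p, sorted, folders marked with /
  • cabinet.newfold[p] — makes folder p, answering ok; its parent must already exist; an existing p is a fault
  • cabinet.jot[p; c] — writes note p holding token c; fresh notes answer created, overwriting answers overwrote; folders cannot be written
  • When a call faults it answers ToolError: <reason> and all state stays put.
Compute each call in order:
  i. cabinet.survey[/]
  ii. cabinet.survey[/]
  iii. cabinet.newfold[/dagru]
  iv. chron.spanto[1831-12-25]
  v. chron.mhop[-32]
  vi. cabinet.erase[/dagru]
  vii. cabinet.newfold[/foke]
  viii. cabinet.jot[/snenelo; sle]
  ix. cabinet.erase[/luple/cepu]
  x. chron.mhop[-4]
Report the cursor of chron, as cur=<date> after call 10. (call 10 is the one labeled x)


Answer: cur=1828-07-01

Derivation:
! survey(p: /) == []
! survey(p: /) == []
! newfold(p: /dagru) == ok
! spanto(d: 1831-12-25) == 177
! mhop(n: -32) == 1828-11-01
! erase(p: /dagru) == ok
! newfold(p: /foke) == ok
! jot(p: /snenelo, c: sle) == created
! erase(p: /luple/cepu) == ToolError: not found
! mhop(n: -4) == 1828-07-01
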